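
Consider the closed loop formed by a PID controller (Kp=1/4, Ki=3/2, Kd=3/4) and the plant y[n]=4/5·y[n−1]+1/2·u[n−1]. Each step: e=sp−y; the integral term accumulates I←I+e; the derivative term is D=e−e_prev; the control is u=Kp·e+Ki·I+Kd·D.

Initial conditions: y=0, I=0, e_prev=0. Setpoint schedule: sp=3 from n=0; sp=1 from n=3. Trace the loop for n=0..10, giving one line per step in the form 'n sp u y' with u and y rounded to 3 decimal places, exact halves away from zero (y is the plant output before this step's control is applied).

0 3 7.500 0.000
1 3 0.375 3.750
2 3 3.469 3.188
3 1 -4.977 4.284
4 1 0.782 0.939
5 1 -2.144 1.143
6 1 1.046 -0.158
7 1 0.421 0.397
8 1 1.414 0.528
9 1 0.717 1.129
10 1 0.643 1.262

(exact arithmetic carried between steps; '≈' marks a value shown rounded to 6 d.p. or computed from one; I and e_prev carry over from the previous line; the table rounds u and y to 3 d.p., halves away from zero)
n=0: y=0, sp=3, e=sp−y=3; I=3, D=e−e_prev=3; u=1/4·3+3/2·3+3/4·3=7.5; next y=4/5·0+1/2·7.5=3.75
n=1: y=3.75, sp=3, e=sp−y=-0.75; I=2.25, D=e−e_prev=-3.75; u=1/4·(-0.75)+3/2·2.25+3/4·(-3.75)=0.375; next y=4/5·3.75+1/2·0.375=3.1875
n=2: y=3.1875, sp=3, e=sp−y=-0.1875; I=2.0625, D=e−e_prev=0.5625; u=1/4·(-0.1875)+3/2·2.0625+3/4·0.5625=3.46875; next y=4/5·3.1875+1/2·3.46875=4.284375
n=3: y=4.284375, sp=1, e=sp−y=-3.284375; I=-1.221875, D=e−e_prev=-3.096875; u=1/4·(-3.284375)+3/2·(-1.221875)+3/4·(-3.096875)≈-4.976563; next y=4/5·4.284375+1/2·(-4.976563)≈0.939219
n=4: y≈0.939219, sp=1, e=sp−y≈0.060781; I≈-1.161094, D=e−e_prev≈3.345156; u=1/4·0.060781+3/2·(-1.161094)+3/4·3.345156≈0.782422; next y=4/5·0.939219+1/2·0.782422≈1.142586
n=5: y≈1.142586, sp=1, e=sp−y≈-0.142586; I≈-1.303680, D=e−e_prev≈-0.203367; u=1/4·(-0.142586)+3/2·(-1.303680)+3/4·(-0.203367)≈-2.143691; next y=4/5·1.142586+1/2·(-2.143691)≈-0.157777
n=6: y≈-0.157777, sp=1, e=sp−y≈1.157777; I≈-0.145903, D=e−e_prev≈1.300363; u=1/4·1.157777+3/2·(-0.145903)+3/4·1.300363≈1.045862; next y=4/5·(-0.157777)+1/2·1.045862≈0.396710
n=7: y≈0.396710, sp=1, e=sp−y≈0.603290; I≈0.457388, D=e−e_prev≈-0.554487; u=1/4·0.603290+3/2·0.457388+3/4·(-0.554487)≈0.421039; next y=4/5·0.396710+1/2·0.421039≈0.527887
n=8: y≈0.527887, sp=1, e=sp−y≈0.472113; I≈0.929500, D=e−e_prev≈-0.131178; u=1/4·0.472113+3/2·0.929500+3/4·(-0.131178)≈1.413896; next y=4/5·0.527887+1/2·1.413896≈1.129258
n=9: y≈1.129258, sp=1, e=sp−y≈-0.129258; I≈0.800243, D=e−e_prev≈-0.601370; u=1/4·(-0.129258)+3/2·0.800243+3/4·(-0.601370)≈0.717022; next y=4/5·1.129258+1/2·0.717022≈1.261917
n=10: y≈1.261917, sp=1, e=sp−y≈-0.261917; I≈0.538326, D=e−e_prev≈-0.132660; u=1/4·(-0.261917)+3/2·0.538326+3/4·(-0.132660)≈0.642515; next y=4/5·1.261917+1/2·0.642515≈1.330791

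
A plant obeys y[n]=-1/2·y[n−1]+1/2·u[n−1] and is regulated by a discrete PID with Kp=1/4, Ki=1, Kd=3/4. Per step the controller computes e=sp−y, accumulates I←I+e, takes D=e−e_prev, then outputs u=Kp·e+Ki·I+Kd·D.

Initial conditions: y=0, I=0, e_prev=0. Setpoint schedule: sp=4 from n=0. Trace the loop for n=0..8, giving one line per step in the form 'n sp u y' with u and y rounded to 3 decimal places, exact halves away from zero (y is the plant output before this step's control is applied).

0 4 8.000 0.000
1 4 1.000 4.000
2 4 15.000 -1.500
3 4 -3.125 8.250
4 4 27.813 -5.688
5 4 -17.828 16.750
6 4 54.328 -17.289
7 4 -56.107 35.809
8 4 115.440 -45.958

(exact arithmetic carried between steps; '≈' marks a value shown rounded to 6 d.p. or computed from one; I and e_prev carry over from the previous line; the table rounds u and y to 3 d.p., halves away from zero)
n=0: y=0, sp=4, e=sp−y=4; I=4, D=e−e_prev=4; u=1/4·4+1·4+3/4·4=8; next y=-1/2·0+1/2·8=4
n=1: y=4, sp=4, e=sp−y=0; I=4, D=e−e_prev=-4; u=1/4·0+1·4+3/4·(-4)=1; next y=-1/2·4+1/2·1=-1.5
n=2: y=-1.5, sp=4, e=sp−y=5.5; I=9.5, D=e−e_prev=5.5; u=1/4·5.5+1·9.5+3/4·5.5=15; next y=-1/2·(-1.5)+1/2·15=8.25
n=3: y=8.25, sp=4, e=sp−y=-4.25; I=5.25, D=e−e_prev=-9.75; u=1/4·(-4.25)+1·5.25+3/4·(-9.75)=-3.125; next y=-1/2·8.25+1/2·(-3.125)=-5.6875
n=4: y=-5.6875, sp=4, e=sp−y=9.6875; I=14.9375, D=e−e_prev=13.9375; u=1/4·9.6875+1·14.9375+3/4·13.9375=27.8125; next y=-1/2·(-5.6875)+1/2·27.8125=16.75
n=5: y=16.75, sp=4, e=sp−y=-12.75; I=2.1875, D=e−e_prev=-22.4375; u=1/4·(-12.75)+1·2.1875+3/4·(-22.4375)=-17.828125; next y=-1/2·16.75+1/2·(-17.828125)≈-17.289063
n=6: y≈-17.289063, sp=4, e=sp−y≈21.289063; I≈23.476563, D=e−e_prev≈34.039063; u=1/4·21.289063+1·23.476563+3/4·34.039063≈54.328125; next y=-1/2·(-17.289063)+1/2·54.328125≈35.808594
n=7: y≈35.808594, sp=4, e=sp−y≈-31.808594; I≈-8.332031, D=e−e_prev≈-53.097656; u=1/4·(-31.808594)+1·(-8.332031)+3/4·(-53.097656)≈-56.107422; next y=-1/2·35.808594+1/2·(-56.107422)≈-45.958008
n=8: y≈-45.958008, sp=4, e=sp−y≈49.958008; I≈41.625977, D=e−e_prev≈81.766602; u=1/4·49.958008+1·41.625977+3/4·81.766602≈115.440430; next y=-1/2·(-45.958008)+1/2·115.440430≈80.699219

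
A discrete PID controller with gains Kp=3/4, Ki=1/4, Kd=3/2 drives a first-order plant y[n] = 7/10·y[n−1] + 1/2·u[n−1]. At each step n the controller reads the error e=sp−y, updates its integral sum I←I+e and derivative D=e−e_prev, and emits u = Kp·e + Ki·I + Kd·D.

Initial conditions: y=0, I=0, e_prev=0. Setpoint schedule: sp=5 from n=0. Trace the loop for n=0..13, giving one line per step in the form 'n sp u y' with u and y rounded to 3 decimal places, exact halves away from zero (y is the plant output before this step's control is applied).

0 5 12.500 0.000
1 5 -9.375 6.250
2 5 16.094 -0.313
3 5 -12.773 7.828
4 5 20.568 -0.907
5 5 -17.448 9.649
6 5 26.271 -1.970
7 5 -23.731 11.757
8 5 33.651 -3.636
9 5 -32.069 14.280
10 5 43.282 -6.038
11 5 -43.068 17.414
12 5 55.903 -9.344
13 5 -57.535 21.410

(exact arithmetic carried between steps; '≈' marks a value shown rounded to 6 d.p. or computed from one; I and e_prev carry over from the previous line; the table rounds u and y to 3 d.p., halves away from zero)
n=0: y=0, sp=5, e=sp−y=5; I=5, D=e−e_prev=5; u=3/4·5+1/4·5+3/2·5=12.5; next y=7/10·0+1/2·12.5=6.25
n=1: y=6.25, sp=5, e=sp−y=-1.25; I=3.75, D=e−e_prev=-6.25; u=3/4·(-1.25)+1/4·3.75+3/2·(-6.25)=-9.375; next y=7/10·6.25+1/2·(-9.375)=-0.3125
n=2: y=-0.3125, sp=5, e=sp−y=5.3125; I=9.0625, D=e−e_prev=6.5625; u=3/4·5.3125+1/4·9.0625+3/2·6.5625=16.09375; next y=7/10·(-0.3125)+1/2·16.09375=7.828125
n=3: y=7.828125, sp=5, e=sp−y=-2.828125; I=6.234375, D=e−e_prev=-8.140625; u=3/4·(-2.828125)+1/4·6.234375+3/2·(-8.140625)≈-12.773438; next y=7/10·7.828125+1/2·(-12.773438)≈-0.907031
n=4: y≈-0.907031, sp=5, e=sp−y≈5.907031; I≈12.141406, D=e−e_prev≈8.735156; u=3/4·5.907031+1/4·12.141406+3/2·8.735156≈20.568359; next y=7/10·(-0.907031)+1/2·20.568359≈9.649258
n=5: y≈9.649258, sp=5, e=sp−y≈-4.649258; I≈7.492148, D=e−e_prev≈-10.556289; u=3/4·(-4.649258)+1/4·7.492148+3/2·(-10.556289)≈-17.448340; next y=7/10·9.649258+1/2·(-17.448340)≈-1.969689
n=6: y≈-1.969689, sp=5, e=sp−y≈6.969689; I≈14.461838, D=e−e_prev≈11.618947; u=3/4·6.969689+1/4·14.461838+3/2·11.618947≈26.271147; next y=7/10·(-1.969689)+1/2·26.271147≈11.756791
n=7: y≈11.756791, sp=5, e=sp−y≈-6.756791; I≈7.705047, D=e−e_prev≈-13.726481; u=3/4·(-6.756791)+1/4·7.705047+3/2·(-13.726481)≈-23.731052; next y=7/10·11.756791+1/2·(-23.731052)≈-3.635772
n=8: y≈-3.635772, sp=5, e=sp−y≈8.635772; I≈16.340819, D=e−e_prev≈15.392564; u=3/4·8.635772+1/4·16.340819+3/2·15.392564≈33.650880; next y=7/10·(-3.635772)+1/2·33.650880≈14.280399
n=9: y≈14.280399, sp=5, e=sp−y≈-9.280399; I≈7.060420, D=e−e_prev≈-17.916172; u=3/4·(-9.280399)+1/4·7.060420+3/2·(-17.916172)≈-32.069451; next y=7/10·14.280399+1/2·(-32.069451)≈-6.038446
n=10: y≈-6.038446, sp=5, e=sp−y≈11.038446; I≈18.098867, D=e−e_prev≈20.318845; u=3/4·11.038446+1/4·18.098867+3/2·20.318845≈43.281820; next y=7/10·(-6.038446)+1/2·43.281820≈17.413997
n=11: y≈17.413997, sp=5, e=sp−y≈-12.413997; I≈5.684869, D=e−e_prev≈-23.452444; u=3/4·(-12.413997)+1/4·5.684869+3/2·(-23.452444)≈-43.067946; next y=7/10·17.413997+1/2·(-43.067946)≈-9.344175
n=12: y≈-9.344175, sp=5, e=sp−y≈14.344175; I≈20.029044, D=e−e_prev≈26.758172; u=3/4·14.344175+1/4·20.029044+3/2·26.758172≈55.902651; next y=7/10·(-9.344175)+1/2·55.902651≈21.410403
n=13: y≈21.410403, sp=5, e=sp−y≈-16.410403; I≈3.618641, D=e−e_prev≈-30.754578; u=3/4·(-16.410403)+1/4·3.618641+3/2·(-30.754578)≈-57.535009; next y=7/10·21.410403+1/2·(-57.535009)≈-13.780222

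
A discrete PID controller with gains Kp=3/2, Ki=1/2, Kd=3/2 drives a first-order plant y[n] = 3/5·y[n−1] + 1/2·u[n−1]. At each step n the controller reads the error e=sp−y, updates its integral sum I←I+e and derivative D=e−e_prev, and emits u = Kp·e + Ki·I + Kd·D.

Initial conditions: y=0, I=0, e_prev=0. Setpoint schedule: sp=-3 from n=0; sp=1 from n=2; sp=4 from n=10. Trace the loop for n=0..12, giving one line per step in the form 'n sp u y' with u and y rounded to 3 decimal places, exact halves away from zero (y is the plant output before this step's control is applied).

(exact arithmetic carried between steps; '≈' marks a value shown rounded to 6 d.p. or computed from one; I and e_prev carry over from the previous line; the table rounds u and y to 3 d.p., halves away from zero)
n=0: y=0, sp=-3, e=sp−y=-3; I=-3, D=e−e_prev=-3; u=3/2·(-3)+1/2·(-3)+3/2·(-3)=-10.5; next y=3/5·0+1/2·(-10.5)=-5.25
n=1: y=-5.25, sp=-3, e=sp−y=2.25; I=-0.75, D=e−e_prev=5.25; u=3/2·2.25+1/2·(-0.75)+3/2·5.25=10.875; next y=3/5·(-5.25)+1/2·10.875=2.2875
n=2: y=2.2875, sp=1, e=sp−y=-1.2875; I=-2.0375, D=e−e_prev=-3.5375; u=3/2·(-1.2875)+1/2·(-2.0375)+3/2·(-3.5375)=-8.25625; next y=3/5·2.2875+1/2·(-8.25625)=-2.755625
n=3: y=-2.755625, sp=1, e=sp−y=3.755625; I=1.718125, D=e−e_prev=5.043125; u=3/2·3.755625+1/2·1.718125+3/2·5.043125≈14.057188; next y=3/5·(-2.755625)+1/2·14.057188≈5.375219
n=4: y≈5.375219, sp=1, e=sp−y≈-4.375219; I≈-2.657094, D=e−e_prev≈-8.130844; u=3/2·(-4.375219)+1/2·(-2.657094)+3/2·(-8.130844)≈-20.087641; next y=3/5·5.375219+1/2·(-20.087641)≈-6.818689
n=5: y≈-6.818689, sp=1, e=sp−y≈7.818689; I≈5.161595, D=e−e_prev≈12.193908; u=3/2·7.818689+1/2·5.161595+3/2·12.193908≈32.599693; next y=3/5·(-6.818689)+1/2·32.599693≈12.208633
n=6: y≈12.208633, sp=1, e=sp−y≈-11.208633; I≈-6.047038, D=e−e_prev≈-19.027322; u=3/2·(-11.208633)+1/2·(-6.047038)+3/2·(-19.027322)≈-48.377452; next y=3/5·12.208633+1/2·(-48.377452)≈-16.863546
n=7: y≈-16.863546, sp=1, e=sp−y≈17.863546; I≈11.816508, D=e−e_prev≈29.072179; u=3/2·17.863546+1/2·11.816508+3/2·29.072179≈76.311842; next y=3/5·(-16.863546)+1/2·76.311842≈28.037793
n=8: y≈28.037793, sp=1, e=sp−y≈-27.037793; I≈-15.221285, D=e−e_prev≈-44.901339; u=3/2·(-27.037793)+1/2·(-15.221285)+3/2·(-44.901339)≈-115.519341; next y=3/5·28.037793+1/2·(-115.519341)≈-40.936995
n=9: y≈-40.936995, sp=1, e=sp−y≈41.936995; I≈26.715710, D=e−e_prev≈68.974788; u=3/2·41.936995+1/2·26.715710+3/2·68.974788≈179.725529; next y=3/5·(-40.936995)+1/2·179.725529≈65.300567
n=10: y≈65.300567, sp=4, e=sp−y≈-61.300567; I≈-34.584858, D=e−e_prev≈-103.237562; u=3/2·(-61.300567)+1/2·(-34.584858)+3/2·(-103.237562)≈-264.099623; next y=3/5·65.300567+1/2·(-264.099623)≈-92.869471
n=11: y≈-92.869471, sp=4, e=sp−y≈96.869471; I≈62.284613, D=e−e_prev≈158.170039; u=3/2·96.869471+1/2·62.284613+3/2·158.170039≈413.701571; next y=3/5·(-92.869471)+1/2·413.701571≈151.129103
n=12: y≈151.129103, sp=4, e=sp−y≈-147.129103; I≈-84.844490, D=e−e_prev≈-243.998574; u=3/2·(-147.129103)+1/2·(-84.844490)+3/2·(-243.998574)≈-629.113761; next y=3/5·151.129103+1/2·(-629.113761)≈-223.879418

0 -3 -10.500 0.000
1 -3 10.875 -5.250
2 1 -8.256 2.288
3 1 14.057 -2.756
4 1 -20.088 5.375
5 1 32.600 -6.819
6 1 -48.377 12.209
7 1 76.312 -16.864
8 1 -115.519 28.038
9 1 179.726 -40.937
10 4 -264.100 65.301
11 4 413.702 -92.869
12 4 -629.114 151.129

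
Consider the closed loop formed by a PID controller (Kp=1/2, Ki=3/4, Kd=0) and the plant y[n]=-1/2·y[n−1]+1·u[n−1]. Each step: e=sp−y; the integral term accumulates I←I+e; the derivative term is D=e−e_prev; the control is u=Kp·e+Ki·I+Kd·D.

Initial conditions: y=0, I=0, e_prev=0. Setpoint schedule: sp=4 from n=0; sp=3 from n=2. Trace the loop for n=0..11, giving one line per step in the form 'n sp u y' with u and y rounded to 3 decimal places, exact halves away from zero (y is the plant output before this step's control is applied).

(exact arithmetic carried between steps; '≈' marks a value shown rounded to 6 d.p. or computed from one; I and e_prev carry over from the previous line; the table rounds u and y to 3 d.p., halves away from zero)
n=0: y=0, sp=4, e=sp−y=4; I=4, D=e−e_prev=4; u=1/2·4+3/4·4+0·4=5; next y=-1/2·0+1·5=5
n=1: y=5, sp=4, e=sp−y=-1; I=3, D=e−e_prev=-5; u=1/2·(-1)+3/4·3+0·(-5)=1.75; next y=-1/2·5+1·1.75=-0.75
n=2: y=-0.75, sp=3, e=sp−y=3.75; I=6.75, D=e−e_prev=4.75; u=1/2·3.75+3/4·6.75+0·4.75=6.9375; next y=-1/2·(-0.75)+1·6.9375=7.3125
n=3: y=7.3125, sp=3, e=sp−y=-4.3125; I=2.4375, D=e−e_prev=-8.0625; u=1/2·(-4.3125)+3/4·2.4375+0·(-8.0625)=-0.328125; next y=-1/2·7.3125+1·(-0.328125)=-3.984375
n=4: y=-3.984375, sp=3, e=sp−y=6.984375; I=9.421875, D=e−e_prev=11.296875; u=1/2·6.984375+3/4·9.421875+0·11.296875≈10.558594; next y=-1/2·(-3.984375)+1·10.558594≈12.550781
n=5: y≈12.550781, sp=3, e=sp−y≈-9.550781; I≈-0.128906, D=e−e_prev≈-16.535156; u=1/2·(-9.550781)+3/4·(-0.128906)+0·(-16.535156)≈-4.872070; next y=-1/2·12.550781+1·(-4.872070)≈-11.147461
n=6: y≈-11.147461, sp=3, e=sp−y≈14.147461; I≈14.018555, D=e−e_prev≈23.698242; u=1/2·14.147461+3/4·14.018555+0·23.698242≈17.587646; next y=-1/2·(-11.147461)+1·17.587646≈23.161377
n=7: y≈23.161377, sp=3, e=sp−y≈-20.161377; I≈-6.142822, D=e−e_prev≈-34.308838; u=1/2·(-20.161377)+3/4·(-6.142822)+0·(-34.308838)≈-14.687805; next y=-1/2·23.161377+1·(-14.687805)≈-26.268494
n=8: y≈-26.268494, sp=3, e=sp−y≈29.268494; I≈23.125671, D=e−e_prev≈49.429871; u=1/2·29.268494+3/4·23.125671+0·49.429871≈31.978500; next y=-1/2·(-26.268494)+1·31.978500≈45.112747
n=9: y≈45.112747, sp=3, e=sp−y≈-42.112747; I≈-18.987076, D=e−e_prev≈-71.381241; u=1/2·(-42.112747)+3/4·(-18.987076)+0·(-71.381241)≈-35.296680; next y=-1/2·45.112747+1·(-35.296680)≈-57.853054
n=10: y≈-57.853054, sp=3, e=sp−y≈60.853054; I≈41.865978, D=e−e_prev≈102.965801; u=1/2·60.853054+3/4·41.865978+0·102.965801≈61.826011; next y=-1/2·(-57.853054)+1·61.826011≈90.752538
n=11: y≈90.752538, sp=3, e=sp−y≈-87.752538; I≈-45.886559, D=e−e_prev≈-148.605592; u=1/2·(-87.752538)+3/4·(-45.886559)+0·(-148.605592)≈-78.291188; next y=-1/2·90.752538+1·(-78.291188)≈-123.667457

0 4 5.000 0.000
1 4 1.750 5.000
2 3 6.938 -0.750
3 3 -0.328 7.313
4 3 10.559 -3.984
5 3 -4.872 12.551
6 3 17.588 -11.147
7 3 -14.688 23.161
8 3 31.979 -26.268
9 3 -35.297 45.113
10 3 61.826 -57.853
11 3 -78.291 90.753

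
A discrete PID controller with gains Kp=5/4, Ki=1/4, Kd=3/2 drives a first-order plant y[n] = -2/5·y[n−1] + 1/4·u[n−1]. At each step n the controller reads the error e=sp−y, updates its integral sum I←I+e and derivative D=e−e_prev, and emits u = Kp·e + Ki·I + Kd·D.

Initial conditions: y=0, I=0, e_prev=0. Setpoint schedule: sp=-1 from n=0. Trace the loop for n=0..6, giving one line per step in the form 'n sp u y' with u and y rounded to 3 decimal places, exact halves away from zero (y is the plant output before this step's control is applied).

(exact arithmetic carried between steps; '≈' marks a value shown rounded to 6 d.p. or computed from one; I and e_prev carry over from the previous line; the table rounds u and y to 3 d.p., halves away from zero)
n=0: y=0, sp=-1, e=sp−y=-1; I=-1, D=e−e_prev=-1; u=5/4·(-1)+1/4·(-1)+3/2·(-1)=-3; next y=-2/5·0+1/4·(-3)=-0.75
n=1: y=-0.75, sp=-1, e=sp−y=-0.25; I=-1.25, D=e−e_prev=0.75; u=5/4·(-0.25)+1/4·(-1.25)+3/2·0.75=0.5; next y=-2/5·(-0.75)+1/4·0.5=0.425
n=2: y=0.425, sp=-1, e=sp−y=-1.425; I=-2.675, D=e−e_prev=-1.175; u=5/4·(-1.425)+1/4·(-2.675)+3/2·(-1.175)=-4.2125; next y=-2/5·0.425+1/4·(-4.2125)=-1.223125
n=3: y=-1.223125, sp=-1, e=sp−y=0.223125; I=-2.451875, D=e−e_prev=1.648125; u=5/4·0.223125+1/4·(-2.451875)+3/2·1.648125=2.138125; next y=-2/5·(-1.223125)+1/4·2.138125≈1.023781
n=4: y≈1.023781, sp=-1, e=sp−y≈-2.023781; I≈-4.475656, D=e−e_prev≈-2.246906; u=5/4·(-2.023781)+1/4·(-4.475656)+3/2·(-2.246906)≈-7.019; next y=-2/5·1.023781+1/4·(-7.019)≈-2.164263
n=5: y≈-2.164263, sp=-1, e=sp−y≈1.164263; I≈-3.311394, D=e−e_prev≈3.188044; u=5/4·1.164263+1/4·(-3.311394)+3/2·3.188044≈5.409545; next y=-2/5·(-2.164263)+1/4·5.409545≈2.218091
n=6: y≈2.218091, sp=-1, e=sp−y≈-3.218091; I≈-6.529485, D=e−e_prev≈-4.382354; u=5/4·(-3.218091)+1/4·(-6.529485)+3/2·(-4.382354)≈-12.228516; next y=-2/5·2.218091+1/4·(-12.228516)≈-3.944366

0 -1 -3.000 0.000
1 -1 0.500 -0.750
2 -1 -4.213 0.425
3 -1 2.138 -1.223
4 -1 -7.019 1.024
5 -1 5.410 -2.164
6 -1 -12.229 2.218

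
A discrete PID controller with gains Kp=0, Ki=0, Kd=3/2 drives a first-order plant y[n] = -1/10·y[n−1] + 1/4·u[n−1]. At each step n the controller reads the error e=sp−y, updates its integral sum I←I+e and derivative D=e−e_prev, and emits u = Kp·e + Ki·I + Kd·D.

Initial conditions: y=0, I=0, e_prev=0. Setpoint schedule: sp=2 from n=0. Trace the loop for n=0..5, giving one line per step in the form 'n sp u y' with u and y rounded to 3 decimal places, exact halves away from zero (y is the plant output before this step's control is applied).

(exact arithmetic carried between steps; '≈' marks a value shown rounded to 6 d.p. or computed from one; I and e_prev carry over from the previous line; the table rounds u and y to 3 d.p., halves away from zero)
n=0: y=0, sp=2, e=sp−y=2; I=2, D=e−e_prev=2; u=0·2+0·2+3/2·2=3; next y=-1/10·0+1/4·3=0.75
n=1: y=0.75, sp=2, e=sp−y=1.25; I=3.25, D=e−e_prev=-0.75; u=0·1.25+0·3.25+3/2·(-0.75)=-1.125; next y=-1/10·0.75+1/4·(-1.125)=-0.35625
n=2: y=-0.35625, sp=2, e=sp−y=2.35625; I=5.60625, D=e−e_prev=1.10625; u=0·2.35625+0·5.60625+3/2·1.10625=1.659375; next y=-1/10·(-0.35625)+1/4·1.659375≈0.450469
n=3: y≈0.450469, sp=2, e=sp−y≈1.549531; I≈7.155781, D=e−e_prev≈-0.806719; u=0·1.549531+0·7.155781+3/2·(-0.806719)≈-1.210078; next y=-1/10·0.450469+1/4·(-1.210078)≈-0.347566
n=4: y≈-0.347566, sp=2, e=sp−y≈2.347566; I≈9.503348, D=e−e_prev≈0.798035; u=0·2.347566+0·9.503348+3/2·0.798035≈1.197053; next y=-1/10·(-0.347566)+1/4·1.197053≈0.334020
n=5: y≈0.334020, sp=2, e=sp−y≈1.665980; I≈11.169328, D=e−e_prev≈-0.681586; u=0·1.665980+0·11.169328+3/2·(-0.681586)≈-1.022379; next y=-1/10·0.334020+1/4·(-1.022379)≈-0.288997

0 2 3.000 0.000
1 2 -1.125 0.750
2 2 1.659 -0.356
3 2 -1.210 0.450
4 2 1.197 -0.348
5 2 -1.022 0.334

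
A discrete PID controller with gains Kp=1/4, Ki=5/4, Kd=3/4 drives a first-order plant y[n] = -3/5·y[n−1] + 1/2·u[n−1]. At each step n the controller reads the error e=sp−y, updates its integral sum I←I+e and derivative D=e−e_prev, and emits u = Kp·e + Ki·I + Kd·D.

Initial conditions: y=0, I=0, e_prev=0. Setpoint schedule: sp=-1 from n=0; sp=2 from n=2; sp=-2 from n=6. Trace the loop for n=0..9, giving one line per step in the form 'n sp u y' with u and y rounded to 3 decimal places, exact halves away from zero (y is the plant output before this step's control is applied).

0 -1 -2.250 0.000
1 -1 -0.219 -1.125
2 2 2.040 0.566
3 2 2.592 0.681
4 2 3.861 0.888
5 2 4.259 1.398
6 -2 -3.364 1.291
7 -2 3.873 -2.457
8 -2 -11.567 3.410
9 -2 11.361 -7.830

(exact arithmetic carried between steps; '≈' marks a value shown rounded to 6 d.p. or computed from one; I and e_prev carry over from the previous line; the table rounds u and y to 3 d.p., halves away from zero)
n=0: y=0, sp=-1, e=sp−y=-1; I=-1, D=e−e_prev=-1; u=1/4·(-1)+5/4·(-1)+3/4·(-1)=-2.25; next y=-3/5·0+1/2·(-2.25)=-1.125
n=1: y=-1.125, sp=-1, e=sp−y=0.125; I=-0.875, D=e−e_prev=1.125; u=1/4·0.125+5/4·(-0.875)+3/4·1.125=-0.21875; next y=-3/5·(-1.125)+1/2·(-0.21875)=0.565625
n=2: y=0.565625, sp=2, e=sp−y=1.434375; I=0.559375, D=e−e_prev=1.309375; u=1/4·1.434375+5/4·0.559375+3/4·1.309375≈2.039844; next y=-3/5·0.565625+1/2·2.039844≈0.680547
n=3: y≈0.680547, sp=2, e=sp−y≈1.319453; I≈1.878828, D=e−e_prev≈-0.114922; u=1/4·1.319453+5/4·1.878828+3/4·(-0.114922)≈2.592207; next y=-3/5·0.680547+1/2·2.592207≈0.887775
n=4: y≈0.887775, sp=2, e=sp−y≈1.112225; I≈2.991053, D=e−e_prev≈-0.207229; u=1/4·1.112225+5/4·2.991053+3/4·(-0.207229)≈3.861451; next y=-3/5·0.887775+1/2·3.861451≈1.398060
n=5: y≈1.398060, sp=2, e=sp−y≈0.601940; I≈3.592993, D=e−e_prev≈-0.510285; u=1/4·0.601940+5/4·3.592993+3/4·(-0.510285)≈4.259012; next y=-3/5·1.398060+1/2·4.259012≈1.290670
n=6: y≈1.290670, sp=-2, e=sp−y≈-3.290670; I≈0.302323, D=e−e_prev≈-3.892610; u=1/4·(-3.290670)+5/4·0.302323+3/4·(-3.892610)≈-3.364222; next y=-3/5·1.290670+1/2·(-3.364222)≈-2.456513
n=7: y≈-2.456513, sp=-2, e=sp−y≈0.456513; I≈0.758835, D=e−e_prev≈3.747183; u=1/4·0.456513+5/4·0.758835+3/4·3.747183≈3.873060; next y=-3/5·(-2.456513)+1/2·3.873060≈3.410438
n=8: y≈3.410438, sp=-2, e=sp−y≈-5.410438; I≈-4.651602, D=e−e_prev≈-5.866951; u=1/4·(-5.410438)+5/4·(-4.651602)+3/4·(-5.866951)≈-11.567325; next y=-3/5·3.410438+1/2·(-11.567325)≈-7.829925
n=9: y≈-7.829925, sp=-2, e=sp−y≈5.829925; I≈1.178323, D=e−e_prev≈11.240363; u=1/4·5.829925+5/4·1.178323+3/4·11.240363≈11.360657; next y=-3/5·(-7.829925)+1/2·11.360657≈10.378284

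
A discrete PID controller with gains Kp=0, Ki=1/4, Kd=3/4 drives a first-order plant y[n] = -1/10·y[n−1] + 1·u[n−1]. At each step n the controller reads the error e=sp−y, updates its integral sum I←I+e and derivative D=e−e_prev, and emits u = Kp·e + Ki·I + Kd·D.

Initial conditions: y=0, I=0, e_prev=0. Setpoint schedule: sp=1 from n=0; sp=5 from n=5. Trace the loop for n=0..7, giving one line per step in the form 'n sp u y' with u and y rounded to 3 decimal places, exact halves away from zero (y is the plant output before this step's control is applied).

(exact arithmetic carried between steps; '≈' marks a value shown rounded to 6 d.p. or computed from one; I and e_prev carry over from the previous line; the table rounds u and y to 3 d.p., halves away from zero)
n=0: y=0, sp=1, e=sp−y=1; I=1, D=e−e_prev=1; u=0·1+1/4·1+3/4·1=1; next y=-1/10·0+1·1=1
n=1: y=1, sp=1, e=sp−y=0; I=1, D=e−e_prev=-1; u=0·0+1/4·1+3/4·(-1)=-0.5; next y=-1/10·1+1·(-0.5)=-0.6
n=2: y=-0.6, sp=1, e=sp−y=1.6; I=2.6, D=e−e_prev=1.6; u=0·1.6+1/4·2.6+3/4·1.6=1.85; next y=-1/10·(-0.6)+1·1.85=1.91
n=3: y=1.91, sp=1, e=sp−y=-0.91; I=1.69, D=e−e_prev=-2.51; u=0·(-0.91)+1/4·1.69+3/4·(-2.51)=-1.46; next y=-1/10·1.91+1·(-1.46)=-1.651
n=4: y=-1.651, sp=1, e=sp−y=2.651; I=4.341, D=e−e_prev=3.561; u=0·2.651+1/4·4.341+3/4·3.561=3.756; next y=-1/10·(-1.651)+1·3.756=3.9211
n=5: y=3.9211, sp=5, e=sp−y=1.0789; I=5.4199, D=e−e_prev=-1.5721; u=0·1.0789+1/4·5.4199+3/4·(-1.5721)=0.1759; next y=-1/10·3.9211+1·0.1759=-0.21621
n=6: y=-0.21621, sp=5, e=sp−y=5.21621; I=10.63611, D=e−e_prev=4.13731; u=0·5.21621+1/4·10.63611+3/4·4.13731=5.76201; next y=-1/10·(-0.21621)+1·5.76201=5.783631
n=7: y=5.783631, sp=5, e=sp−y=-0.783631; I=9.852479, D=e−e_prev=-5.999841; u=0·(-0.783631)+1/4·9.852479+3/4·(-5.999841)=-2.036761; next y=-1/10·5.783631+1·(-2.036761)≈-2.615124

0 1 1.000 0.000
1 1 -0.500 1.000
2 1 1.850 -0.600
3 1 -1.460 1.910
4 1 3.756 -1.651
5 5 0.176 3.921
6 5 5.762 -0.216
7 5 -2.037 5.784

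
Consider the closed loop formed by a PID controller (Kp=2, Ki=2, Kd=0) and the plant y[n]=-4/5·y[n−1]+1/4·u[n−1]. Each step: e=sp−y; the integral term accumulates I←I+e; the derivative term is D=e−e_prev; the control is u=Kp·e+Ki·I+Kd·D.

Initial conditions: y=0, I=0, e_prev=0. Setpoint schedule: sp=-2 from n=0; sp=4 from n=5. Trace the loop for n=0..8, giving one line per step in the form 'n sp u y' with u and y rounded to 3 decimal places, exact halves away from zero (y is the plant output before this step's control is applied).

(exact arithmetic carried between steps; '≈' marks a value shown rounded to 6 d.p. or computed from one; I and e_prev carry over from the previous line; the table rounds u and y to 3 d.p., halves away from zero)
n=0: y=0, sp=-2, e=sp−y=-2; I=-2, D=e−e_prev=-2; u=2·(-2)+2·(-2)+0·(-2)=-8; next y=-4/5·0+1/4·(-8)=-2
n=1: y=-2, sp=-2, e=sp−y=0; I=-2, D=e−e_prev=2; u=2·0+2·(-2)+0·2=-4; next y=-4/5·(-2)+1/4·(-4)=0.6
n=2: y=0.6, sp=-2, e=sp−y=-2.6; I=-4.6, D=e−e_prev=-2.6; u=2·(-2.6)+2·(-4.6)+0·(-2.6)=-14.4; next y=-4/5·0.6+1/4·(-14.4)=-4.08
n=3: y=-4.08, sp=-2, e=sp−y=2.08; I=-2.52, D=e−e_prev=4.68; u=2·2.08+2·(-2.52)+0·4.68=-0.88; next y=-4/5·(-4.08)+1/4·(-0.88)=3.044
n=4: y=3.044, sp=-2, e=sp−y=-5.044; I=-7.564, D=e−e_prev=-7.124; u=2·(-5.044)+2·(-7.564)+0·(-7.124)=-25.216; next y=-4/5·3.044+1/4·(-25.216)=-8.7392
n=5: y=-8.7392, sp=4, e=sp−y=12.7392; I=5.1752, D=e−e_prev=17.7832; u=2·12.7392+2·5.1752+0·17.7832=35.8288; next y=-4/5·(-8.7392)+1/4·35.8288=15.94856
n=6: y=15.94856, sp=4, e=sp−y=-11.94856; I=-6.77336, D=e−e_prev=-24.68776; u=2·(-11.94856)+2·(-6.77336)+0·(-24.68776)=-37.44384; next y=-4/5·15.94856+1/4·(-37.44384)=-22.119808
n=7: y=-22.119808, sp=4, e=sp−y=26.119808; I=19.346448, D=e−e_prev=38.068368; u=2·26.119808+2·19.346448+0·38.068368=90.932512; next y=-4/5·(-22.119808)+1/4·90.932512≈40.428974
n=8: y≈40.428974, sp=4, e=sp−y≈-36.428974; I≈-17.082526, D=e−e_prev≈-62.548782; u=2·(-36.428974)+2·(-17.082526)+0·(-62.548782)≈-107.023002; next y=-4/5·40.428974+1/4·(-107.023002)≈-59.098930

0 -2 -8.000 0.000
1 -2 -4.000 -2.000
2 -2 -14.400 0.600
3 -2 -0.880 -4.080
4 -2 -25.216 3.044
5 4 35.829 -8.739
6 4 -37.444 15.949
7 4 90.933 -22.120
8 4 -107.023 40.429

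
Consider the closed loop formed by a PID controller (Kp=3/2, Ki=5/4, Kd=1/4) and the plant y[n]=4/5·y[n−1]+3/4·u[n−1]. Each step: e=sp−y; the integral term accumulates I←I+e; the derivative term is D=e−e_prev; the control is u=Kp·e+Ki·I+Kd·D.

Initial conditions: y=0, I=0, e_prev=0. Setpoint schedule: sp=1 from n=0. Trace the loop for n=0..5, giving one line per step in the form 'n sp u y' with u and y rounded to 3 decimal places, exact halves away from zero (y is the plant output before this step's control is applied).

(exact arithmetic carried between steps; '≈' marks a value shown rounded to 6 d.p. or computed from one; I and e_prev carry over from the previous line; the table rounds u and y to 3 d.p., halves away from zero)
n=0: y=0, sp=1, e=sp−y=1; I=1, D=e−e_prev=1; u=3/2·1+5/4·1+1/4·1=3; next y=4/5·0+3/4·3=2.25
n=1: y=2.25, sp=1, e=sp−y=-1.25; I=-0.25, D=e−e_prev=-2.25; u=3/2·(-1.25)+5/4·(-0.25)+1/4·(-2.25)=-2.75; next y=4/5·2.25+3/4·(-2.75)=-0.2625
n=2: y=-0.2625, sp=1, e=sp−y=1.2625; I=1.0125, D=e−e_prev=2.5125; u=3/2·1.2625+5/4·1.0125+1/4·2.5125=3.7875; next y=4/5·(-0.2625)+3/4·3.7875=2.630625
n=3: y=2.630625, sp=1, e=sp−y=-1.630625; I=-0.618125, D=e−e_prev=-2.893125; u=3/2·(-1.630625)+5/4·(-0.618125)+1/4·(-2.893125)=-3.941875; next y=4/5·2.630625+3/4·(-3.941875)≈-0.851906
n=4: y≈-0.851906, sp=1, e=sp−y≈1.851906; I≈1.233781, D=e−e_prev≈3.482531; u=3/2·1.851906+5/4·1.233781+1/4·3.482531≈5.190719; next y=4/5·(-0.851906)+3/4·5.190719≈3.211514
n=5: y≈3.211514, sp=1, e=sp−y≈-2.211514; I≈-0.977733, D=e−e_prev≈-4.063420; u=3/2·(-2.211514)+5/4·(-0.977733)+1/4·(-4.063420)≈-5.555292; next y=4/5·3.211514+3/4·(-5.555292)≈-1.597258

0 1 3.000 0.000
1 1 -2.750 2.250
2 1 3.788 -0.263
3 1 -3.942 2.631
4 1 5.191 -0.852
5 1 -5.555 3.212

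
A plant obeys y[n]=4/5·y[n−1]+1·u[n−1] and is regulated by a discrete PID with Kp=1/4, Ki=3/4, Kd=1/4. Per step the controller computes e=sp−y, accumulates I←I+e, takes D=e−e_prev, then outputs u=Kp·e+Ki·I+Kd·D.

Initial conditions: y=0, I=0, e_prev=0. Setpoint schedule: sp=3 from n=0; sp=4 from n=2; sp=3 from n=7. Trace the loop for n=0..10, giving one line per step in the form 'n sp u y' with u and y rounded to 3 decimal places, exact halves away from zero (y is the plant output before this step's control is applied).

0 3 3.750 0.000
1 3 0.563 3.750
2 4 2.422 3.563
3 4 0.316 5.272
4 4 0.712 4.534
5 4 0.370 4.339
6 4 0.689 3.842
7 3 -0.468 3.763
8 3 0.716 2.543
9 3 0.495 2.750
10 3 0.803 2.695

(exact arithmetic carried between steps; '≈' marks a value shown rounded to 6 d.p. or computed from one; I and e_prev carry over from the previous line; the table rounds u and y to 3 d.p., halves away from zero)
n=0: y=0, sp=3, e=sp−y=3; I=3, D=e−e_prev=3; u=1/4·3+3/4·3+1/4·3=3.75; next y=4/5·0+1·3.75=3.75
n=1: y=3.75, sp=3, e=sp−y=-0.75; I=2.25, D=e−e_prev=-3.75; u=1/4·(-0.75)+3/4·2.25+1/4·(-3.75)=0.5625; next y=4/5·3.75+1·0.5625=3.5625
n=2: y=3.5625, sp=4, e=sp−y=0.4375; I=2.6875, D=e−e_prev=1.1875; u=1/4·0.4375+3/4·2.6875+1/4·1.1875=2.421875; next y=4/5·3.5625+1·2.421875=5.271875
n=3: y=5.271875, sp=4, e=sp−y=-1.271875; I=1.415625, D=e−e_prev=-1.709375; u=1/4·(-1.271875)+3/4·1.415625+1/4·(-1.709375)≈0.316406; next y=4/5·5.271875+1·0.316406≈4.533906
n=4: y≈4.533906, sp=4, e=sp−y≈-0.533906; I≈0.881719, D=e−e_prev≈0.737969; u=1/4·(-0.533906)+3/4·0.881719+1/4·0.737969≈0.712305; next y=4/5·4.533906+1·0.712305≈4.339430
n=5: y≈4.339430, sp=4, e=sp−y≈-0.339430; I≈0.542289, D=e−e_prev≈0.194477; u=1/4·(-0.339430)+3/4·0.542289+1/4·0.194477≈0.370479; next y=4/5·4.339430+1·0.370479≈3.842022
n=6: y≈3.842022, sp=4, e=sp−y≈0.157978; I≈0.700267, D=e−e_prev≈0.497407; u=1/4·0.157978+3/4·0.700267+1/4·0.497407≈0.689046; next y=4/5·3.842022+1·0.689046≈3.762664
n=7: y≈3.762664, sp=3, e=sp−y≈-0.762664; I≈-0.062397, D=e−e_prev≈-0.920642; u=1/4·(-0.762664)+3/4·(-0.062397)+1/4·(-0.920642)≈-0.467625; next y=4/5·3.762664+1·(-0.467625)≈2.542507
n=8: y≈2.542507, sp=3, e=sp−y≈0.457493; I≈0.395096, D=e−e_prev≈1.220157; u=1/4·0.457493+3/4·0.395096+1/4·1.220157≈0.715735; next y=4/5·2.542507+1·0.715735≈2.749740
n=9: y≈2.749740, sp=3, e=sp−y≈0.250260; I≈0.645356, D=e−e_prev≈-0.207233; u=1/4·0.250260+3/4·0.645356+1/4·(-0.207233)≈0.494774; next y=4/5·2.749740+1·0.494774≈2.694566
n=10: y≈2.694566, sp=3, e=sp−y≈0.305434; I≈0.950790, D=e−e_prev≈0.055174; u=1/4·0.305434+3/4·0.950790+1/4·0.055174≈0.803245; next y=4/5·2.694566+1·0.803245≈2.958897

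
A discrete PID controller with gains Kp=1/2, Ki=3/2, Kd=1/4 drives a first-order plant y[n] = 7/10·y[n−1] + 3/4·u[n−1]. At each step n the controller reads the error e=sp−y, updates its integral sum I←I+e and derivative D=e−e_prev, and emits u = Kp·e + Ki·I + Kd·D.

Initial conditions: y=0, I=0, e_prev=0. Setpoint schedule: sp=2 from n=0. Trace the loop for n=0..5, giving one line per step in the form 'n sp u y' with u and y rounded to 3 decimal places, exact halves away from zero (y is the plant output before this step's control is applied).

(exact arithmetic carried between steps; '≈' marks a value shown rounded to 6 d.p. or computed from one; I and e_prev carry over from the previous line; the table rounds u and y to 3 d.p., halves away from zero)
n=0: y=0, sp=2, e=sp−y=2; I=2, D=e−e_prev=2; u=1/2·2+3/2·2+1/4·2=4.5; next y=7/10·0+3/4·4.5=3.375
n=1: y=3.375, sp=2, e=sp−y=-1.375; I=0.625, D=e−e_prev=-3.375; u=1/2·(-1.375)+3/2·0.625+1/4·(-3.375)=-0.59375; next y=7/10·3.375+3/4·(-0.59375)≈1.917188
n=2: y≈1.917188, sp=2, e=sp−y≈0.082813; I≈0.707813, D=e−e_prev≈1.457813; u=1/2·0.082813+3/2·0.707813+1/4·1.457813≈1.467578; next y=7/10·1.917188+3/4·1.467578≈2.442715
n=3: y≈2.442715, sp=2, e=sp−y≈-0.442715; I≈0.265098, D=e−e_prev≈-0.525527; u=1/2·(-0.442715)+3/2·0.265098+1/4·(-0.525527)≈0.044907; next y=7/10·2.442715+3/4·0.044907≈1.743581
n=4: y≈1.743581, sp=2, e=sp−y≈0.256419; I≈0.521517, D=e−e_prev≈0.699134; u=1/2·0.256419+3/2·0.521517+1/4·0.699134≈1.085268; next y=7/10·1.743581+3/4·1.085268≈2.034458
n=5: y≈2.034458, sp=2, e=sp−y≈-0.034458; I≈0.487059, D=e−e_prev≈-0.290877; u=1/2·(-0.034458)+3/2·0.487059+1/4·(-0.290877)≈0.640640; next y=7/10·2.034458+3/4·0.640640≈1.904601

0 2 4.500 0.000
1 2 -0.594 3.375
2 2 1.468 1.917
3 2 0.045 2.443
4 2 1.085 1.744
5 2 0.641 2.034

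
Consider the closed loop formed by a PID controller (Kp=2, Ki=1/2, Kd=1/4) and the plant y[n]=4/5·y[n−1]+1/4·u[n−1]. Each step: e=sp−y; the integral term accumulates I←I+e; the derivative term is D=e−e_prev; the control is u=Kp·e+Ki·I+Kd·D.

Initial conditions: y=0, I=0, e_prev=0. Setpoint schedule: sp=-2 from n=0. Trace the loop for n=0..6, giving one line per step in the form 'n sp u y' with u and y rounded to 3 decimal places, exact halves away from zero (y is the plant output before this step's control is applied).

0 -2 -5.500 0.000
1 -2 -2.219 -1.375
2 -2 -2.106 -1.655
3 -2 -1.811 -1.850
4 -2 -1.707 -1.933
5 -2 -1.651 -1.973
6 -2 -1.625 -1.991

(exact arithmetic carried between steps; '≈' marks a value shown rounded to 6 d.p. or computed from one; I and e_prev carry over from the previous line; the table rounds u and y to 3 d.p., halves away from zero)
n=0: y=0, sp=-2, e=sp−y=-2; I=-2, D=e−e_prev=-2; u=2·(-2)+1/2·(-2)+1/4·(-2)=-5.5; next y=4/5·0+1/4·(-5.5)=-1.375
n=1: y=-1.375, sp=-2, e=sp−y=-0.625; I=-2.625, D=e−e_prev=1.375; u=2·(-0.625)+1/2·(-2.625)+1/4·1.375=-2.21875; next y=4/5·(-1.375)+1/4·(-2.21875)≈-1.654688
n=2: y≈-1.654688, sp=-2, e=sp−y≈-0.345313; I≈-2.970313, D=e−e_prev≈0.279688; u=2·(-0.345313)+1/2·(-2.970313)+1/4·0.279688≈-2.105859; next y=4/5·(-1.654688)+1/4·(-2.105859)≈-1.850215
n=3: y≈-1.850215, sp=-2, e=sp−y≈-0.149785; I≈-3.120098, D=e−e_prev≈0.195527; u=2·(-0.149785)+1/2·(-3.120098)+1/4·0.195527≈-1.810737; next y=4/5·(-1.850215)+1/4·(-1.810737)≈-1.932856
n=4: y≈-1.932856, sp=-2, e=sp−y≈-0.067144; I≈-3.187241, D=e−e_prev≈0.082641; u=2·(-0.067144)+1/2·(-3.187241)+1/4·0.082641≈-1.707248; next y=4/5·(-1.932856)+1/4·(-1.707248)≈-1.973097
n=5: y≈-1.973097, sp=-2, e=sp−y≈-0.026903; I≈-3.214144, D=e−e_prev≈0.040241; u=2·(-0.026903)+1/2·(-3.214144)+1/4·0.040241≈-1.650818; next y=4/5·(-1.973097)+1/4·(-1.650818)≈-1.991182
n=6: y≈-1.991182, sp=-2, e=sp−y≈-0.008818; I≈-3.222962, D=e−e_prev≈0.018085; u=2·(-0.008818)+1/2·(-3.222962)+1/4·0.018085≈-1.624596; next y=4/5·(-1.991182)+1/4·(-1.624596)≈-1.999095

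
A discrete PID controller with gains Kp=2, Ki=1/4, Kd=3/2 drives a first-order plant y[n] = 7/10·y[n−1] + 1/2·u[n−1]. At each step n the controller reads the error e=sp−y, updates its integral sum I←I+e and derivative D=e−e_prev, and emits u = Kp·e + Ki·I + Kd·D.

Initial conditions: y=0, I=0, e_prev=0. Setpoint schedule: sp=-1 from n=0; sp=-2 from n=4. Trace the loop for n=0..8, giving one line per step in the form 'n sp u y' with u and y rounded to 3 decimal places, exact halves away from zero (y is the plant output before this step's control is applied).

(exact arithmetic carried between steps; '≈' marks a value shown rounded to 6 d.p. or computed from one; I and e_prev carry over from the previous line; the table rounds u and y to 3 d.p., halves away from zero)
n=0: y=0, sp=-1, e=sp−y=-1; I=-1, D=e−e_prev=-1; u=2·(-1)+1/4·(-1)+3/2·(-1)=-3.75; next y=7/10·0+1/2·(-3.75)=-1.875
n=1: y=-1.875, sp=-1, e=sp−y=0.875; I=-0.125, D=e−e_prev=1.875; u=2·0.875+1/4·(-0.125)+3/2·1.875=4.53125; next y=7/10·(-1.875)+1/2·4.53125=0.953125
n=2: y=0.953125, sp=-1, e=sp−y=-1.953125; I=-2.078125, D=e−e_prev=-2.828125; u=2·(-1.953125)+1/4·(-2.078125)+3/2·(-2.828125)≈-8.667969; next y=7/10·0.953125+1/2·(-8.667969)≈-3.666797
n=3: y≈-3.666797, sp=-1, e=sp−y≈2.666797; I≈0.588672, D=e−e_prev≈4.619922; u=2·2.666797+1/4·0.588672+3/2·4.619922≈12.410645; next y=7/10·(-3.666797)+1/2·12.410645≈3.638564
n=4: y≈3.638564, sp=-2, e=sp−y≈-5.638564; I≈-5.049893, D=e−e_prev≈-8.305361; u=2·(-5.638564)+1/4·(-5.049893)+3/2·(-8.305361)≈-24.997644; next y=7/10·3.638564+1/2·(-24.997644)≈-9.951827
n=5: y≈-9.951827, sp=-2, e=sp−y≈7.951827; I≈2.901934, D=e−e_prev≈13.590391; u=2·7.951827+1/4·2.901934+3/2·13.590391≈37.014724; next y=7/10·(-9.951827)+1/2·37.014724≈11.541083
n=6: y≈11.541083, sp=-2, e=sp−y≈-13.541083; I≈-10.639149, D=e−e_prev≈-21.492910; u=2·(-13.541083)+1/4·(-10.639149)+3/2·(-21.492910)≈-61.981319; next y=7/10·11.541083+1/2·(-61.981319)≈-22.911901
n=7: y≈-22.911901, sp=-2, e=sp−y≈20.911901; I≈10.272752, D=e−e_prev≈34.452985; u=2·20.911901+1/4·10.272752+3/2·34.452985≈96.071468; next y=7/10·(-22.911901)+1/2·96.071468≈31.997403
n=8: y≈31.997403, sp=-2, e=sp−y≈-33.997403; I≈-23.724651, D=e−e_prev≈-54.909304; u=2·(-33.997403)+1/4·(-23.724651)+3/2·(-54.909304)≈-156.289925; next y=7/10·31.997403+1/2·(-156.289925)≈-55.746781

0 -1 -3.750 0.000
1 -1 4.531 -1.875
2 -1 -8.668 0.953
3 -1 12.411 -3.667
4 -2 -24.998 3.639
5 -2 37.015 -9.952
6 -2 -61.981 11.541
7 -2 96.071 -22.912
8 -2 -156.290 31.997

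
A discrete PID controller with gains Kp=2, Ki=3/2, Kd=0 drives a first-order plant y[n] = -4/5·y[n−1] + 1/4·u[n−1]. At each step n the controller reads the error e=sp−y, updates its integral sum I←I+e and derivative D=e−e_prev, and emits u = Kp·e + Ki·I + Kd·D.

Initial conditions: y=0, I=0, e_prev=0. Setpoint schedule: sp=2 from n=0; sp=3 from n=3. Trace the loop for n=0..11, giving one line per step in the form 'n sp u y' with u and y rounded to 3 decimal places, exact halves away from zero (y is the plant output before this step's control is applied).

0 2 7.000 0.000
1 2 3.875 1.750
2 2 11.884 -0.431
3 3 5.916 3.316
4 3 21.157 -1.174
5 3 1.509 6.228
6 3 34.585 -4.605
7 3 -13.282 12.330
8 3 62.026 -13.185
9 3 -51.035 26.054
10 3 123.182 -33.602
11 3 -141.393 57.677

(exact arithmetic carried between steps; '≈' marks a value shown rounded to 6 d.p. or computed from one; I and e_prev carry over from the previous line; the table rounds u and y to 3 d.p., halves away from zero)
n=0: y=0, sp=2, e=sp−y=2; I=2, D=e−e_prev=2; u=2·2+3/2·2+0·2=7; next y=-4/5·0+1/4·7=1.75
n=1: y=1.75, sp=2, e=sp−y=0.25; I=2.25, D=e−e_prev=-1.75; u=2·0.25+3/2·2.25+0·(-1.75)=3.875; next y=-4/5·1.75+1/4·3.875=-0.43125
n=2: y=-0.43125, sp=2, e=sp−y=2.43125; I=4.68125, D=e−e_prev=2.18125; u=2·2.43125+3/2·4.68125+0·2.18125=11.884375; next y=-4/5·(-0.43125)+1/4·11.884375≈3.316094
n=3: y≈3.316094, sp=3, e=sp−y≈-0.316094; I≈4.365156, D=e−e_prev≈-2.747344; u=2·(-0.316094)+3/2·4.365156+0·(-2.747344)≈5.915547; next y=-4/5·3.316094+1/4·5.915547≈-1.173988
n=4: y≈-1.173988, sp=3, e=sp−y≈4.173988; I≈8.539145, D=e−e_prev≈4.490082; u=2·4.173988+3/2·8.539145+0·4.490082≈21.156693; next y=-4/5·(-1.173988)+1/4·21.156693≈6.228364
n=5: y≈6.228364, sp=3, e=sp−y≈-3.228364; I≈5.310781, D=e−e_prev≈-7.402352; u=2·(-3.228364)+3/2·5.310781+0·(-7.402352)≈1.509443; next y=-4/5·6.228364+1/4·1.509443≈-4.605330
n=6: y≈-4.605330, sp=3, e=sp−y≈7.605330; I≈12.916111, D=e−e_prev≈10.833694; u=2·7.605330+3/2·12.916111+0·10.833694≈34.584827; next y=-4/5·(-4.605330)+1/4·34.584827≈12.330471
n=7: y≈12.330471, sp=3, e=sp−y≈-9.330471; I≈3.585640, D=e−e_prev≈-16.935802; u=2·(-9.330471)+3/2·3.585640+0·(-16.935802)≈-13.282483; next y=-4/5·12.330471+1/4·(-13.282483)≈-13.184998
n=8: y≈-13.184998, sp=3, e=sp−y≈16.184998; I≈19.770637, D=e−e_prev≈25.515469; u=2·16.184998+3/2·19.770637+0·25.515469≈62.025951; next y=-4/5·(-13.184998)+1/4·62.025951≈26.054486
n=9: y≈26.054486, sp=3, e=sp−y≈-23.054486; I≈-3.283849, D=e−e_prev≈-39.239484; u=2·(-23.054486)+3/2·(-3.283849)+0·(-39.239484)≈-51.034745; next y=-4/5·26.054486+1/4·(-51.034745)≈-33.602275
n=10: y≈-33.602275, sp=3, e=sp−y≈36.602275; I≈33.318426, D=e−e_prev≈59.656761; u=2·36.602275+3/2·33.318426+0·59.656761≈123.182190; next y=-4/5·(-33.602275)+1/4·123.182190≈57.677367
n=11: y≈57.677367, sp=3, e=sp−y≈-54.677367; I≈-21.358941, D=e−e_prev≈-91.279642; u=2·(-54.677367)+3/2·(-21.358941)+0·(-91.279642)≈-141.393146; next y=-4/5·57.677367+1/4·(-141.393146)≈-81.490180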